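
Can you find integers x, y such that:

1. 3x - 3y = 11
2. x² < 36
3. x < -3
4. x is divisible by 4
No

Even the single constraint (3x - 3y = 11) is infeasible over the integers.

  - 3x - 3y = 11: every term on the left is divisible by 3, so the LHS ≡ 0 (mod 3), but the RHS 11 is not — no integer solution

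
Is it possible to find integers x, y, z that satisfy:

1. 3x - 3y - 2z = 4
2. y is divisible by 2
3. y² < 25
Yes

Take x = 0, y = 0, z = -2. Substituting into each constraint:
  (1) 3(0) - 3(0) - 2(-2) = 4 ✓
  (2) 0 = 2 × 0, remainder 0 ✓
  (3) y² = (0)² = 0, and 0 < 25 ✓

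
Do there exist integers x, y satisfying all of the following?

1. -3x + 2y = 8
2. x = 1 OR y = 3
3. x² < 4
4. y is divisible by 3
No

A contradictory subset is {-3x + 2y = 8, x = 1 OR y = 3}. No integer assignment can satisfy these jointly:

  - -3x + 2y = 8: is a linear equation tying the variables together
  - x = 1 OR y = 3: forces a choice: either x = 1 or y = 3

Split on the disjunction (x = 1 OR y = 3):
  • If x = 1: with x = 1, every remaining term of the linear equation is divisible by 2, so the left side is ≡ 0 (mod 2); but the right side 11 ≡ 1 (mod 2). No integers can satisfy it.
  • If y = 3: with y = 3, every remaining term of the linear equation is divisible by 3, so the left side is ≡ 0 (mod 3); but the right side 2 ≡ 2 (mod 3). No integers can satisfy it.
Both branches are infeasible, so the system has no integer solution.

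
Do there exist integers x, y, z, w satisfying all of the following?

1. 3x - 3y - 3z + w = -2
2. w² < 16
Yes

Take x = 0, y = 0, z = 0, w = -2. Substituting into each constraint:
  (1) 3(0) - 3(0) - 3(0) + (-2) = -2 ✓
  (2) w² = (-2)² = 4, and 4 < 16 ✓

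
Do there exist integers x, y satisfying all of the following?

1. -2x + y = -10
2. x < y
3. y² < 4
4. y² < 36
No

A contradictory subset is {-2x + y = -10, x < y, y² < 4}. No integer assignment can satisfy these jointly:

  - -2x + y = -10: is a linear equation tying the variables together
  - x < y: bounds one variable relative to another variable
  - y² < 4: restricts y to |y| ≤ 1

Propagating the comparison: x < y and y ≤ 1 give x ≤ 0. Range argument: with x ∈ [−∞, 0], y ∈ [-1, 1], the left side of the equation is at least -1, but the right side is -10 < -1. No integer solution exists.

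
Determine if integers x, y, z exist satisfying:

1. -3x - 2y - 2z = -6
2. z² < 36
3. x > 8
Yes

Take x = 10, y = -12, z = 0. Substituting into each constraint:
  (1) -3(10) - 2(-12) - 2(0) = -6 ✓
  (2) z² = (0)² = 0, and 0 < 36 ✓
  (3) 10 > 8 ✓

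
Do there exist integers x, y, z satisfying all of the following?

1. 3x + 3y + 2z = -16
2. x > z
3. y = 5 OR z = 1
Yes

Take x = 2, y = -8, z = 1. Substituting into each constraint:
  (1) 3(2) + 3(-8) + 2(1) = -16 ✓
  (2) 2 > 1 ✓
  (3) z = 1, target 1 ✓ (second branch holds)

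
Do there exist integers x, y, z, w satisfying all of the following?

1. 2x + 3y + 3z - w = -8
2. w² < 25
Yes

Take x = 0, y = 0, z = -2, w = 2. Substituting into each constraint:
  (1) 2(0) + 3(0) + 3(-2) + (-2) = -8 ✓
  (2) w² = (2)² = 4, and 4 < 25 ✓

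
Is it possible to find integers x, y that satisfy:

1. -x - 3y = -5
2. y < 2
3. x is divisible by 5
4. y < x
Yes

Take x = 5, y = 0. Substituting into each constraint:
  (1) (-5) - 3(0) = -5 ✓
  (2) 0 < 2 ✓
  (3) 5 = 5 × 1, remainder 0 ✓
  (4) 0 < 5 ✓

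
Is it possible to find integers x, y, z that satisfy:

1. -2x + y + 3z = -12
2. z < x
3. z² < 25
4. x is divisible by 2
Yes

Take x = 0, y = -9, z = -1. Substituting into each constraint:
  (1) -2(0) + (-9) + 3(-1) = -12 ✓
  (2) -1 < 0 ✓
  (3) z² = (-1)² = 1, and 1 < 25 ✓
  (4) 0 = 2 × 0, remainder 0 ✓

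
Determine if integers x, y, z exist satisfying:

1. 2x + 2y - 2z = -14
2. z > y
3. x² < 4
Yes

Take x = 0, y = -7, z = 0. Substituting into each constraint:
  (1) 2(0) + 2(-7) - 2(0) = -14 ✓
  (2) 0 > -7 ✓
  (3) x² = (0)² = 0, and 0 < 4 ✓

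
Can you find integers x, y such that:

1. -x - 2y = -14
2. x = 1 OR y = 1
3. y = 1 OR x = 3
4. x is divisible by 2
Yes

Take x = 12, y = 1. Substituting into each constraint:
  (1) (-12) - 2(1) = -14 ✓
  (2) y = 1, target 1 ✓ (second branch holds)
  (3) y = 1, target 1 ✓ (first branch holds)
  (4) 12 = 2 × 6, remainder 0 ✓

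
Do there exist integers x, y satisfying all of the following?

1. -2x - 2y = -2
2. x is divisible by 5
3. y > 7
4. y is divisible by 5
No

A contradictory subset is {-2x - 2y = -2, x is divisible by 5, y is divisible by 5}. No integer assignment can satisfy these jointly:

  - -2x - 2y = -2: is a linear equation tying the variables together
  - x is divisible by 5: restricts x to multiples of 5
  - y is divisible by 5: restricts y to multiples of 5

Modular obstruction: writing x = 5x' and writing y = 5y', every remaining term of the linear equation is divisible by 10, so the left side is ≡ 0 (mod 10); but the right side -2 ≡ 8 (mod 10). No integers can satisfy it.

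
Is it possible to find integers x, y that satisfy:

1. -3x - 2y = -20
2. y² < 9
Yes

Take x = 6, y = 1. Substituting into each constraint:
  (1) -3(6) - 2(1) = -20 ✓
  (2) y² = (1)² = 1, and 1 < 9 ✓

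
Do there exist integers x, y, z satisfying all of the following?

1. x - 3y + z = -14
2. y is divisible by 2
Yes

Take x = -14, y = 0, z = 0. Substituting into each constraint:
  (1) (-14) - 3(0) + 0 = -14 ✓
  (2) 0 = 2 × 0, remainder 0 ✓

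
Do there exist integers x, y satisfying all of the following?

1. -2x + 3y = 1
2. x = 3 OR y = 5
Yes

Take x = 7, y = 5. Substituting into each constraint:
  (1) -2(7) + 3(5) = 1 ✓
  (2) y = 5, target 5 ✓ (second branch holds)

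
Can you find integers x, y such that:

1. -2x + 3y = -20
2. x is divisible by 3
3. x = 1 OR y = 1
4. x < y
No

A contradictory subset is {-2x + 3y = -20, x = 1 OR y = 1, x < y}. No integer assignment can satisfy these jointly:

  - -2x + 3y = -20: is a linear equation tying the variables together
  - x = 1 OR y = 1: forces a choice: either x = 1 or y = 1
  - x < y: bounds one variable relative to another variable

Split on the disjunction (x = 1 OR y = 1):
  • If x = 1: the equation forces y = -6, giving (x, y) = (1, -6), which violates y > x.
  • If y = 1: with y = 1, every remaining term of the linear equation is divisible by 2, so the left side is ≡ 0 (mod 2); but the right side -23 ≡ 1 (mod 2). No integers can satisfy it.
Both branches are infeasible, so the system has no integer solution.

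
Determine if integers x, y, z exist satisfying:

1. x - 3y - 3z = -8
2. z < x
Yes

Take x = 1, y = 3, z = 0. Substituting into each constraint:
  (1) 1 - 3(3) - 3(0) = -8 ✓
  (2) 0 < 1 ✓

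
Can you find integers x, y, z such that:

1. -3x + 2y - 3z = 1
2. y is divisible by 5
Yes

Take x = -1, y = 5, z = 4. Substituting into each constraint:
  (1) -3(-1) + 2(5) - 3(4) = 1 ✓
  (2) 5 = 5 × 1, remainder 0 ✓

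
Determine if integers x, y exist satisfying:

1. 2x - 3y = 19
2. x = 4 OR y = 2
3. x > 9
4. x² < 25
No

A contradictory subset is {2x - 3y = 19, x = 4 OR y = 2, x > 9}. No integer assignment can satisfy these jointly:

  - 2x - 3y = 19: is a linear equation tying the variables together
  - x = 4 OR y = 2: forces a choice: either x = 4 or y = 2
  - x > 9: bounds one variable relative to a constant

Split on the disjunction (x = 4 OR y = 2):
  • If x = 4: this contradicts the bound x ≥ 10.
  • If y = 2: with y = 2, every remaining term of the linear equation is divisible by 2, so the left side is ≡ 0 (mod 2); but the right side 25 ≡ 1 (mod 2). No integers can satisfy it.
Both branches are infeasible, so the system has no integer solution.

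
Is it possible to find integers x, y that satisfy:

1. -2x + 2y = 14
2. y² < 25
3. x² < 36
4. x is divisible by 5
Yes

Take x = -5, y = 2. Substituting into each constraint:
  (1) -2(-5) + 2(2) = 14 ✓
  (2) y² = (2)² = 4, and 4 < 25 ✓
  (3) x² = (-5)² = 25, and 25 < 36 ✓
  (4) -5 = 5 × -1, remainder 0 ✓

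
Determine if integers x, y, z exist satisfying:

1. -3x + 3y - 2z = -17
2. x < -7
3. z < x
Yes

Take x = -10, y = -23, z = -11. Substituting into each constraint:
  (1) -3(-10) + 3(-23) - 2(-11) = -17 ✓
  (2) -10 < -7 ✓
  (3) -11 < -10 ✓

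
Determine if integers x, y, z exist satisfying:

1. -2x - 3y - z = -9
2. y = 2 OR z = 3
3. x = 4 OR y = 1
Yes

Take x = 4, y = 2, z = -5. Substituting into each constraint:
  (1) -2(4) - 3(2) + 5 = -9 ✓
  (2) y = 2, target 2 ✓ (first branch holds)
  (3) x = 4, target 4 ✓ (first branch holds)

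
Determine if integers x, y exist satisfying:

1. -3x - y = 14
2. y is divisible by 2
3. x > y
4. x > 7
Yes

Take x = 8, y = -38. Substituting into each constraint:
  (1) -3(8) + 38 = 14 ✓
  (2) -38 = 2 × -19, remainder 0 ✓
  (3) 8 > -38 ✓
  (4) 8 > 7 ✓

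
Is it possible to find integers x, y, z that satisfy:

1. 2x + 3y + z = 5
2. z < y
Yes

Take x = 1, y = 1, z = 0. Substituting into each constraint:
  (1) 2(1) + 3(1) + 0 = 5 ✓
  (2) 0 < 1 ✓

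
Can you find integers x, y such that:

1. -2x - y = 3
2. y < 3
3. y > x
Yes

Take x = -2, y = 1. Substituting into each constraint:
  (1) -2(-2) + (-1) = 3 ✓
  (2) 1 < 3 ✓
  (3) 1 > -2 ✓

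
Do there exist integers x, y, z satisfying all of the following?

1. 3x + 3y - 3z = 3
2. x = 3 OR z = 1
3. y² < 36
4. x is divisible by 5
Yes

Take x = 0, y = 2, z = 1. Substituting into each constraint:
  (1) 3(0) + 3(2) - 3(1) = 3 ✓
  (2) z = 1, target 1 ✓ (second branch holds)
  (3) y² = (2)² = 4, and 4 < 36 ✓
  (4) 0 = 5 × 0, remainder 0 ✓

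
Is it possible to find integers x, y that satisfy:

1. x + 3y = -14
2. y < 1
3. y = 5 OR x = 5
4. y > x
No

The full constraint system is jointly infeasible over the integers. Each constraint and what it forces:

  - x + 3y = -14: is a linear equation tying the variables together
  - y < 1: bounds one variable relative to a constant
  - y = 5 OR x = 5: forces a choice: either y = 5 or x = 5
  - y > x: bounds one variable relative to another variable

Split on the disjunction (y = 5 OR x = 5):
  • If y = 5: this contradicts the bound y ≤ 0.
  • If x = 5: with x = 5, every remaining term of the linear equation is divisible by 3, so the left side is ≡ 0 (mod 3); but the right side -19 ≡ 2 (mod 3). No integers can satisfy it.
Both branches are infeasible, so the system has no integer solution.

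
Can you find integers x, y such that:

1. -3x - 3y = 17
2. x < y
No

Even the single constraint (-3x - 3y = 17) is infeasible over the integers.

  - -3x - 3y = 17: every term on the left is divisible by 3, so the LHS ≡ 0 (mod 3), but the RHS 17 is not — no integer solution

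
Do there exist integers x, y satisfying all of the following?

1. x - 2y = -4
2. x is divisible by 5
Yes

Take x = 0, y = 2. Substituting into each constraint:
  (1) 0 - 2(2) = -4 ✓
  (2) 0 = 5 × 0, remainder 0 ✓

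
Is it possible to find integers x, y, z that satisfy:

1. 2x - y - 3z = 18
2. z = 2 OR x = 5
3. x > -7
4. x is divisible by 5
Yes

Take x = 5, y = 1, z = -3. Substituting into each constraint:
  (1) 2(5) + (-1) - 3(-3) = 18 ✓
  (2) x = 5, target 5 ✓ (second branch holds)
  (3) 5 > -7 ✓
  (4) 5 = 5 × 1, remainder 0 ✓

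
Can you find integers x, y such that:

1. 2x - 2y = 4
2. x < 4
Yes

Take x = 2, y = 0. Substituting into each constraint:
  (1) 2(2) - 2(0) = 4 ✓
  (2) 2 < 4 ✓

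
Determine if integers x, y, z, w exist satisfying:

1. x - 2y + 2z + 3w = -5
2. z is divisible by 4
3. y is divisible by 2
Yes

Take x = -5, y = 0, z = 0, w = 0. Substituting into each constraint:
  (1) (-5) - 2(0) + 2(0) + 3(0) = -5 ✓
  (2) 0 = 4 × 0, remainder 0 ✓
  (3) 0 = 2 × 0, remainder 0 ✓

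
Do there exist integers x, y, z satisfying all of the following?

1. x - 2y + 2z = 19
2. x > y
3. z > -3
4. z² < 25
Yes

Take x = 15, y = -2, z = 0. Substituting into each constraint:
  (1) 15 - 2(-2) + 2(0) = 19 ✓
  (2) 15 > -2 ✓
  (3) 0 > -3 ✓
  (4) z² = (0)² = 0, and 0 < 25 ✓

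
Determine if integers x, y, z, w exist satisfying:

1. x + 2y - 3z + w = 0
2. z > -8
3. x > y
Yes

Take x = 0, y = -1, z = 0, w = 2. Substituting into each constraint:
  (1) 0 + 2(-1) - 3(0) + 2 = 0 ✓
  (2) 0 > -8 ✓
  (3) 0 > -1 ✓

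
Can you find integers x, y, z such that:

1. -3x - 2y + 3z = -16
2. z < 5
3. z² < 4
Yes

Take x = 4, y = 2, z = 0. Substituting into each constraint:
  (1) -3(4) - 2(2) + 3(0) = -16 ✓
  (2) 0 < 5 ✓
  (3) z² = (0)² = 0, and 0 < 4 ✓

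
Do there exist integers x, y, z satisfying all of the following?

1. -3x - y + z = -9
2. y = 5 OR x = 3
Yes

Take x = 2, y = 5, z = 2. Substituting into each constraint:
  (1) -3(2) + (-5) + 2 = -9 ✓
  (2) y = 5, target 5 ✓ (first branch holds)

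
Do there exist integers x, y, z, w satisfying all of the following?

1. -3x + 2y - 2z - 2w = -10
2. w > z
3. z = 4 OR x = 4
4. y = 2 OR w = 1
Yes

Take x = 4, y = 2, z = 0, w = 1. Substituting into each constraint:
  (1) -3(4) + 2(2) - 2(0) - 2(1) = -10 ✓
  (2) 1 > 0 ✓
  (3) x = 4, target 4 ✓ (second branch holds)
  (4) y = 2, target 2 ✓ (first branch holds)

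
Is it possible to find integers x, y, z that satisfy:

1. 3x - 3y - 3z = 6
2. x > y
Yes

Take x = 0, y = -1, z = -1. Substituting into each constraint:
  (1) 3(0) - 3(-1) - 3(-1) = 6 ✓
  (2) 0 > -1 ✓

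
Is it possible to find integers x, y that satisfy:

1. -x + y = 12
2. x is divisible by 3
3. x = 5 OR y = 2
No

The full constraint system is jointly infeasible over the integers. Each constraint and what it forces:

  - -x + y = 12: is a linear equation tying the variables together
  - x is divisible by 3: restricts x to multiples of 3
  - x = 5 OR y = 2: forces a choice: either x = 5 or y = 2

Split on the disjunction (x = 5 OR y = 2):
  • If x = 5: this contradicts the divisibility constraint — 5 is not a multiple of 3.
  • If y = 2: with y = 2, writing x = 3x', every remaining term of the linear equation is divisible by 3, so the left side is ≡ 0 (mod 3); but the right side 10 ≡ 1 (mod 3). No integers can satisfy it.
Both branches are infeasible, so the system has no integer solution.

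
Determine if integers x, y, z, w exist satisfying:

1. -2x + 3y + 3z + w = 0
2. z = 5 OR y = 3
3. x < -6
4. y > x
Yes

Take x = -7, y = 3, z = -8, w = 1. Substituting into each constraint:
  (1) -2(-7) + 3(3) + 3(-8) + 1 = 0 ✓
  (2) y = 3, target 3 ✓ (second branch holds)
  (3) -7 < -6 ✓
  (4) 3 > -7 ✓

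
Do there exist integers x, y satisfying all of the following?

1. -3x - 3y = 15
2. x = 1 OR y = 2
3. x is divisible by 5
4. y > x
No

The full constraint system is jointly infeasible over the integers. Each constraint and what it forces:

  - -3x - 3y = 15: is a linear equation tying the variables together
  - x = 1 OR y = 2: forces a choice: either x = 1 or y = 2
  - x is divisible by 5: restricts x to multiples of 5
  - y > x: bounds one variable relative to another variable

Split on the disjunction (x = 1 OR y = 2):
  • If x = 1: this contradicts the divisibility constraint — 1 is not a multiple of 5.
  • If y = 2: with y = 2, writing x = 5x', every remaining term of the linear equation is divisible by 15, so the left side is ≡ 0 (mod 15); but the right side 21 ≡ 6 (mod 15). No integers can satisfy it.
Both branches are infeasible, so the system has no integer solution.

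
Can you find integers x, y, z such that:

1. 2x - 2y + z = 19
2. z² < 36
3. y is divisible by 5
Yes

Take x = 9, y = 0, z = 1. Substituting into each constraint:
  (1) 2(9) - 2(0) + 1 = 19 ✓
  (2) z² = (1)² = 1, and 1 < 36 ✓
  (3) 0 = 5 × 0, remainder 0 ✓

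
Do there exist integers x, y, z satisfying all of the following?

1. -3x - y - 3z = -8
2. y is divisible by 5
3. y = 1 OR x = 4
Yes

Take x = 4, y = 5, z = -3. Substituting into each constraint:
  (1) -3(4) + (-5) - 3(-3) = -8 ✓
  (2) 5 = 5 × 1, remainder 0 ✓
  (3) x = 4, target 4 ✓ (second branch holds)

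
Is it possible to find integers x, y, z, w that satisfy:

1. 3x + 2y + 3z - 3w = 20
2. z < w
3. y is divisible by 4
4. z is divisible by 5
Yes

Take x = -1, y = 16, z = 0, w = 3. Substituting into each constraint:
  (1) 3(-1) + 2(16) + 3(0) - 3(3) = 20 ✓
  (2) 0 < 3 ✓
  (3) 16 = 4 × 4, remainder 0 ✓
  (4) 0 = 5 × 0, remainder 0 ✓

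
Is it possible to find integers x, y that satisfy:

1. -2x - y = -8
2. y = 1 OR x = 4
Yes

Take x = 4, y = 0. Substituting into each constraint:
  (1) -2(4) + 0 = -8 ✓
  (2) x = 4, target 4 ✓ (second branch holds)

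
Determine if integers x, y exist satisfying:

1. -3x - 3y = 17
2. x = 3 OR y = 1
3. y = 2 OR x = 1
No

Even the single constraint (-3x - 3y = 17) is infeasible over the integers.

  - -3x - 3y = 17: every term on the left is divisible by 3, so the LHS ≡ 0 (mod 3), but the RHS 17 is not — no integer solution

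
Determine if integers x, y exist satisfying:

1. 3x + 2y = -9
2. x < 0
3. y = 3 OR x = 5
Yes

Take x = -5, y = 3. Substituting into each constraint:
  (1) 3(-5) + 2(3) = -9 ✓
  (2) -5 < 0 ✓
  (3) y = 3, target 3 ✓ (first branch holds)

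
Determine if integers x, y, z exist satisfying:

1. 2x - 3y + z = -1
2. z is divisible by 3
Yes

Take x = 1, y = 1, z = 0. Substituting into each constraint:
  (1) 2(1) - 3(1) + 0 = -1 ✓
  (2) 0 = 3 × 0, remainder 0 ✓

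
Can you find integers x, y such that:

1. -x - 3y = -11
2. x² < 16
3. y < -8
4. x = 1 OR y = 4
No

A contradictory subset is {-x - 3y = -11, y < -8, x = 1 OR y = 4}. No integer assignment can satisfy these jointly:

  - -x - 3y = -11: is a linear equation tying the variables together
  - y < -8: bounds one variable relative to a constant
  - x = 1 OR y = 4: forces a choice: either x = 1 or y = 4

Split on the disjunction (x = 1 OR y = 4):
  • If x = 1: with x = 1, every remaining term of the linear equation is divisible by 3, so the left side is ≡ 0 (mod 3); but the right side -10 ≡ 2 (mod 3). No integers can satisfy it.
  • If y = 4: this contradicts the bound y ≤ -9.
Both branches are infeasible, so the system has no integer solution.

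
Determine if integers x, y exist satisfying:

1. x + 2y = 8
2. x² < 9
Yes

Take x = 0, y = 4. Substituting into each constraint:
  (1) 0 + 2(4) = 8 ✓
  (2) x² = (0)² = 0, and 0 < 9 ✓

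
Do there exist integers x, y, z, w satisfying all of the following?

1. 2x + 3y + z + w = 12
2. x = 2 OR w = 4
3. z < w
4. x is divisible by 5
Yes

Take x = 0, y = 2, z = 2, w = 4. Substituting into each constraint:
  (1) 2(0) + 3(2) + 2 + 4 = 12 ✓
  (2) w = 4, target 4 ✓ (second branch holds)
  (3) 2 < 4 ✓
  (4) 0 = 5 × 0, remainder 0 ✓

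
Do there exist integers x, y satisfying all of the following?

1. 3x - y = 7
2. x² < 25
Yes

Take x = 0, y = -7. Substituting into each constraint:
  (1) 3(0) + 7 = 7 ✓
  (2) x² = (0)² = 0, and 0 < 25 ✓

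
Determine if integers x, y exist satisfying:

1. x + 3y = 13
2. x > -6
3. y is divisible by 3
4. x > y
Yes

Take x = 13, y = 0. Substituting into each constraint:
  (1) 13 + 3(0) = 13 ✓
  (2) 13 > -6 ✓
  (3) 0 = 3 × 0, remainder 0 ✓
  (4) 13 > 0 ✓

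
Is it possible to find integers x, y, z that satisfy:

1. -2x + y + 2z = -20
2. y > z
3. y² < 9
Yes

Take x = 12, y = 2, z = 1. Substituting into each constraint:
  (1) -2(12) + 2 + 2(1) = -20 ✓
  (2) 2 > 1 ✓
  (3) y² = (2)² = 4, and 4 < 9 ✓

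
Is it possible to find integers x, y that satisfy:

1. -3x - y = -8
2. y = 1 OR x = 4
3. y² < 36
Yes

Take x = 4, y = -4. Substituting into each constraint:
  (1) -3(4) + 4 = -8 ✓
  (2) x = 4, target 4 ✓ (second branch holds)
  (3) y² = (-4)² = 16, and 16 < 36 ✓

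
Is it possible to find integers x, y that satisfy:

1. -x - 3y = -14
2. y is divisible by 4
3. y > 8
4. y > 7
Yes

Take x = -22, y = 12. Substituting into each constraint:
  (1) 22 - 3(12) = -14 ✓
  (2) 12 = 4 × 3, remainder 0 ✓
  (3) 12 > 8 ✓
  (4) 12 > 7 ✓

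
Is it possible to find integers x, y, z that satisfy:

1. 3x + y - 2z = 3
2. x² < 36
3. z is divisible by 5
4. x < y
Yes

Take x = 0, y = 3, z = 0. Substituting into each constraint:
  (1) 3(0) + 3 - 2(0) = 3 ✓
  (2) x² = (0)² = 0, and 0 < 36 ✓
  (3) 0 = 5 × 0, remainder 0 ✓
  (4) 0 < 3 ✓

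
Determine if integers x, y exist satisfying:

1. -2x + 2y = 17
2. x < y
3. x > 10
No

Even the single constraint (-2x + 2y = 17) is infeasible over the integers.

  - -2x + 2y = 17: every term on the left is divisible by 2, so the LHS ≡ 0 (mod 2), but the RHS 17 is not — no integer solution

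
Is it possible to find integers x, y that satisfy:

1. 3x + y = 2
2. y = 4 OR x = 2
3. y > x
No

The full constraint system is jointly infeasible over the integers. Each constraint and what it forces:

  - 3x + y = 2: is a linear equation tying the variables together
  - y = 4 OR x = 2: forces a choice: either y = 4 or x = 2
  - y > x: bounds one variable relative to another variable

Split on the disjunction (y = 4 OR x = 2):
  • If y = 4: with y = 4, every remaining term of the linear equation is divisible by 3, so the left side is ≡ 0 (mod 3); but the right side -2 ≡ 1 (mod 3). No integers can satisfy it.
  • If x = 2: the equation forces y = -4, giving (x, y) = (2, -4), which violates y > x.
Both branches are infeasible, so the system has no integer solution.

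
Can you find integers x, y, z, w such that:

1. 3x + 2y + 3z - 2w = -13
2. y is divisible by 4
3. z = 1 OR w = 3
Yes

Take x = 5, y = -8, z = -2, w = 3. Substituting into each constraint:
  (1) 3(5) + 2(-8) + 3(-2) - 2(3) = -13 ✓
  (2) -8 = 4 × -2, remainder 0 ✓
  (3) w = 3, target 3 ✓ (second branch holds)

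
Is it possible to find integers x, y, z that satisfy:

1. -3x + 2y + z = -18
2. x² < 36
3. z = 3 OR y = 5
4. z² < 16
Yes

Take x = 1, y = -9, z = 3. Substituting into each constraint:
  (1) -3(1) + 2(-9) + 3 = -18 ✓
  (2) x² = (1)² = 1, and 1 < 36 ✓
  (3) z = 3, target 3 ✓ (first branch holds)
  (4) z² = (3)² = 9, and 9 < 16 ✓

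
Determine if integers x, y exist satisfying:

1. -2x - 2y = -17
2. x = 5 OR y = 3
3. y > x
No

Even the single constraint (-2x - 2y = -17) is infeasible over the integers.

  - -2x - 2y = -17: every term on the left is divisible by 2, so the LHS ≡ 0 (mod 2), but the RHS -17 is not — no integer solution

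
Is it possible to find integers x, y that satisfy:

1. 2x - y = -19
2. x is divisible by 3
Yes

Take x = 0, y = 19. Substituting into each constraint:
  (1) 2(0) + (-19) = -19 ✓
  (2) 0 = 3 × 0, remainder 0 ✓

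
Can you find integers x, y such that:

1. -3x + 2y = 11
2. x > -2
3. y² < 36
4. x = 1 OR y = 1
No

The full constraint system is jointly infeasible over the integers. Each constraint and what it forces:

  - -3x + 2y = 11: is a linear equation tying the variables together
  - x > -2: bounds one variable relative to a constant
  - y² < 36: restricts y to |y| ≤ 5
  - x = 1 OR y = 1: forces a choice: either x = 1 or y = 1

Split on the disjunction (x = 1 OR y = 1):
  • If x = 1: the equation forces y = 7, but y² < 36 requires |y| ≤ 5.
  • If y = 1: the equation forces x = -3, which contradicts the bound x ≥ -1.
Both branches are infeasible, so the system has no integer solution.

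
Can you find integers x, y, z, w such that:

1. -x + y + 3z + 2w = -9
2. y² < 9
Yes

Take x = 0, y = 0, z = -3, w = 0. Substituting into each constraint:
  (1) 0 + 0 + 3(-3) + 2(0) = -9 ✓
  (2) y² = (0)² = 0, and 0 < 9 ✓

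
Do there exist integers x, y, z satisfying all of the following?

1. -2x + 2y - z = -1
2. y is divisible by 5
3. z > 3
Yes

Take x = -2, y = 0, z = 5. Substituting into each constraint:
  (1) -2(-2) + 2(0) + (-5) = -1 ✓
  (2) 0 = 5 × 0, remainder 0 ✓
  (3) 5 > 3 ✓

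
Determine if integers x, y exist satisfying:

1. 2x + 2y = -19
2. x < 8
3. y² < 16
No

Even the single constraint (2x + 2y = -19) is infeasible over the integers.

  - 2x + 2y = -19: every term on the left is divisible by 2, so the LHS ≡ 0 (mod 2), but the RHS -19 is not — no integer solution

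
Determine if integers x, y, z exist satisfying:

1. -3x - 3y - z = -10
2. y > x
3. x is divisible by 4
Yes

Take x = 0, y = 1, z = 7. Substituting into each constraint:
  (1) -3(0) - 3(1) + (-7) = -10 ✓
  (2) 1 > 0 ✓
  (3) 0 = 4 × 0, remainder 0 ✓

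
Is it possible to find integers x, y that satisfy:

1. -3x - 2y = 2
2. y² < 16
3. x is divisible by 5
Yes

Take x = 0, y = -1. Substituting into each constraint:
  (1) -3(0) - 2(-1) = 2 ✓
  (2) y² = (-1)² = 1, and 1 < 16 ✓
  (3) 0 = 5 × 0, remainder 0 ✓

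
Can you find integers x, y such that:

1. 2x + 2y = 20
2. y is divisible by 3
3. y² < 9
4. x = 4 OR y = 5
No

A contradictory subset is {2x + 2y = 20, y² < 9, x = 4 OR y = 5}. No integer assignment can satisfy these jointly:

  - 2x + 2y = 20: is a linear equation tying the variables together
  - y² < 9: restricts y to |y| ≤ 2
  - x = 4 OR y = 5: forces a choice: either x = 4 or y = 5

Split on the disjunction (x = 4 OR y = 5):
  • If x = 4: the equation forces y = 6, but y² < 9 requires |y| ≤ 2.
  • If y = 5: this contradicts y² < 9, which requires |y| ≤ 2.
Both branches are infeasible, so the system has no integer solution.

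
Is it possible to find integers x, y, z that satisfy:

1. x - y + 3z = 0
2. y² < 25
Yes

Take x = 0, y = 0, z = 0. Substituting into each constraint:
  (1) 0 + 0 + 3(0) = 0 ✓
  (2) y² = (0)² = 0, and 0 < 25 ✓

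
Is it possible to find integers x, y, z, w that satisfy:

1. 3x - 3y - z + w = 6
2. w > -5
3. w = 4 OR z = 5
Yes

Take x = 0, y = -4, z = 5, w = -1. Substituting into each constraint:
  (1) 3(0) - 3(-4) + (-5) + (-1) = 6 ✓
  (2) -1 > -5 ✓
  (3) z = 5, target 5 ✓ (second branch holds)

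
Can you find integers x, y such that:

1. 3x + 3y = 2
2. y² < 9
No

Even the single constraint (3x + 3y = 2) is infeasible over the integers.

  - 3x + 3y = 2: every term on the left is divisible by 3, so the LHS ≡ 0 (mod 3), but the RHS 2 is not — no integer solution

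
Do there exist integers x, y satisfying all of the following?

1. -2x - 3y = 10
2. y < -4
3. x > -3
Yes

Take x = 4, y = -6. Substituting into each constraint:
  (1) -2(4) - 3(-6) = 10 ✓
  (2) -6 < -4 ✓
  (3) 4 > -3 ✓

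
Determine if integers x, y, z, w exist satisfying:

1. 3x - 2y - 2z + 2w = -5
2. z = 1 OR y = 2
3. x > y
Yes

Take x = 3, y = 2, z = 5, w = 0. Substituting into each constraint:
  (1) 3(3) - 2(2) - 2(5) + 2(0) = -5 ✓
  (2) y = 2, target 2 ✓ (second branch holds)
  (3) 3 > 2 ✓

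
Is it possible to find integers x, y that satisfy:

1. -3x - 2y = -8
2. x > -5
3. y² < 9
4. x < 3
Yes

Take x = 2, y = 1. Substituting into each constraint:
  (1) -3(2) - 2(1) = -8 ✓
  (2) 2 > -5 ✓
  (3) y² = (1)² = 1, and 1 < 9 ✓
  (4) 2 < 3 ✓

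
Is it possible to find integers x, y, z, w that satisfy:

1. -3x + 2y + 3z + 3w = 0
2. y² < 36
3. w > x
Yes

Take x = -1, y = 0, z = -1, w = 0. Substituting into each constraint:
  (1) -3(-1) + 2(0) + 3(-1) + 3(0) = 0 ✓
  (2) y² = (0)² = 0, and 0 < 36 ✓
  (3) 0 > -1 ✓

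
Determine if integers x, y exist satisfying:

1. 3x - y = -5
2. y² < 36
Yes

Take x = 0, y = 5. Substituting into each constraint:
  (1) 3(0) + (-5) = -5 ✓
  (2) y² = (5)² = 25, and 25 < 36 ✓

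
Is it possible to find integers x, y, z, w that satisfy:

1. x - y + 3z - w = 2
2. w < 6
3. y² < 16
Yes

Take x = 0, y = -2, z = 0, w = 0. Substituting into each constraint:
  (1) 0 + 2 + 3(0) + 0 = 2 ✓
  (2) 0 < 6 ✓
  (3) y² = (-2)² = 4, and 4 < 16 ✓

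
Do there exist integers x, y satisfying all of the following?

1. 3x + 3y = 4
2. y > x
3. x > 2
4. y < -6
No

Even the single constraint (3x + 3y = 4) is infeasible over the integers.

  - 3x + 3y = 4: every term on the left is divisible by 3, so the LHS ≡ 0 (mod 3), but the RHS 4 is not — no integer solution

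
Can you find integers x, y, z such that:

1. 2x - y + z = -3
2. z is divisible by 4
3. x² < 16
Yes

Take x = 0, y = 3, z = 0. Substituting into each constraint:
  (1) 2(0) + (-3) + 0 = -3 ✓
  (2) 0 = 4 × 0, remainder 0 ✓
  (3) x² = (0)² = 0, and 0 < 16 ✓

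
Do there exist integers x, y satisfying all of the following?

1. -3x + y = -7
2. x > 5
Yes

Take x = 6, y = 11. Substituting into each constraint:
  (1) -3(6) + 11 = -7 ✓
  (2) 6 > 5 ✓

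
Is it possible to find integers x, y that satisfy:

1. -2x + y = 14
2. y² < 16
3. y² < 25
Yes

Take x = -7, y = 0. Substituting into each constraint:
  (1) -2(-7) + 0 = 14 ✓
  (2) y² = (0)² = 0, and 0 < 16 ✓
  (3) y² = (0)² = 0, and 0 < 25 ✓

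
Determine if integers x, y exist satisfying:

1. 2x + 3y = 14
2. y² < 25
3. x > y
Yes

Take x = 4, y = 2. Substituting into each constraint:
  (1) 2(4) + 3(2) = 14 ✓
  (2) y² = (2)² = 4, and 4 < 25 ✓
  (3) 4 > 2 ✓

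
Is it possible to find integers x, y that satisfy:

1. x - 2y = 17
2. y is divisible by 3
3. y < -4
Yes

Take x = 5, y = -6. Substituting into each constraint:
  (1) 5 - 2(-6) = 17 ✓
  (2) -6 = 3 × -2, remainder 0 ✓
  (3) -6 < -4 ✓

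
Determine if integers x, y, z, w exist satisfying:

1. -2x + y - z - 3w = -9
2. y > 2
Yes

Take x = 6, y = 3, z = 0, w = 0. Substituting into each constraint:
  (1) -2(6) + 3 + 0 - 3(0) = -9 ✓
  (2) 3 > 2 ✓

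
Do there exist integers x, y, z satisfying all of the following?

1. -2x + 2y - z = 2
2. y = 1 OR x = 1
Yes

Take x = 1, y = 0, z = -4. Substituting into each constraint:
  (1) -2(1) + 2(0) + 4 = 2 ✓
  (2) x = 1, target 1 ✓ (second branch holds)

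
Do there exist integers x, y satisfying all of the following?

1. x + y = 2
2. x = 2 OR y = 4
Yes

Take x = 2, y = 0. Substituting into each constraint:
  (1) 2 + 0 = 2 ✓
  (2) x = 2, target 2 ✓ (first branch holds)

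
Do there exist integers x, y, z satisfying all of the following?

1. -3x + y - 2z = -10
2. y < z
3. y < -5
Yes

Take x = 0, y = -6, z = 2. Substituting into each constraint:
  (1) -3(0) + (-6) - 2(2) = -10 ✓
  (2) -6 < 2 ✓
  (3) -6 < -5 ✓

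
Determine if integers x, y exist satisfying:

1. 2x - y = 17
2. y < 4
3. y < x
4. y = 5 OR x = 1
Yes

Take x = 1, y = -15. Substituting into each constraint:
  (1) 2(1) + 15 = 17 ✓
  (2) -15 < 4 ✓
  (3) -15 < 1 ✓
  (4) x = 1, target 1 ✓ (second branch holds)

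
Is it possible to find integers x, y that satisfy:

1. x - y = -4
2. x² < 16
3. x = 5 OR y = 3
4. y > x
Yes

Take x = -1, y = 3. Substituting into each constraint:
  (1) (-1) + (-3) = -4 ✓
  (2) x² = (-1)² = 1, and 1 < 16 ✓
  (3) y = 3, target 3 ✓ (second branch holds)
  (4) 3 > -1 ✓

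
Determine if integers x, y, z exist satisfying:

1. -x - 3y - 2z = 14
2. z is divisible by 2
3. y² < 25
Yes

Take x = -14, y = 0, z = 0. Substituting into each constraint:
  (1) 14 - 3(0) - 2(0) = 14 ✓
  (2) 0 = 2 × 0, remainder 0 ✓
  (3) y² = (0)² = 0, and 0 < 25 ✓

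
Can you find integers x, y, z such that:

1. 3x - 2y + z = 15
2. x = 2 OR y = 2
Yes

Take x = 1, y = 2, z = 16. Substituting into each constraint:
  (1) 3(1) - 2(2) + 16 = 15 ✓
  (2) y = 2, target 2 ✓ (second branch holds)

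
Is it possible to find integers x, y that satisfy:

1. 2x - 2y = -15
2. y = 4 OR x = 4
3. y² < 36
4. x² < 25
No

Even the single constraint (2x - 2y = -15) is infeasible over the integers.

  - 2x - 2y = -15: every term on the left is divisible by 2, so the LHS ≡ 0 (mod 2), but the RHS -15 is not — no integer solution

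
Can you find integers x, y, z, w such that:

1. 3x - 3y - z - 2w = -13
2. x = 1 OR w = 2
Yes

Take x = 0, y = 3, z = 0, w = 2. Substituting into each constraint:
  (1) 3(0) - 3(3) + 0 - 2(2) = -13 ✓
  (2) w = 2, target 2 ✓ (second branch holds)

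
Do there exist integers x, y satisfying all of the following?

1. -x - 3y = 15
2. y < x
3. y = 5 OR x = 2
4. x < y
No

A contradictory subset is {y < x, x < y}. No integer assignment can satisfy these jointly:

  - y < x: bounds one variable relative to another variable
  - x < y: bounds one variable relative to another variable

Direct contradiction: x > y and y > x cannot both hold.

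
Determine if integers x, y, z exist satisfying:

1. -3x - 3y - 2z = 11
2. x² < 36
Yes

Take x = 0, y = -5, z = 2. Substituting into each constraint:
  (1) -3(0) - 3(-5) - 2(2) = 11 ✓
  (2) x² = (0)² = 0, and 0 < 36 ✓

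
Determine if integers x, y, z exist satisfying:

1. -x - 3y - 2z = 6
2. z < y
Yes

Take x = -4, y = 0, z = -1. Substituting into each constraint:
  (1) 4 - 3(0) - 2(-1) = 6 ✓
  (2) -1 < 0 ✓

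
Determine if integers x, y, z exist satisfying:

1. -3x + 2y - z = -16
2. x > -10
Yes

Take x = 0, y = -8, z = 0. Substituting into each constraint:
  (1) -3(0) + 2(-8) + 0 = -16 ✓
  (2) 0 > -10 ✓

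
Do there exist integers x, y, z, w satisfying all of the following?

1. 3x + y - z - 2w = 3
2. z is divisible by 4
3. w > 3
Yes

Take x = 3, y = 2, z = 0, w = 4. Substituting into each constraint:
  (1) 3(3) + 2 + 0 - 2(4) = 3 ✓
  (2) 0 = 4 × 0, remainder 0 ✓
  (3) 4 > 3 ✓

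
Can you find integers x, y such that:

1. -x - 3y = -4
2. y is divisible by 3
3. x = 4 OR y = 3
Yes

Take x = -5, y = 3. Substituting into each constraint:
  (1) 5 - 3(3) = -4 ✓
  (2) 3 = 3 × 1, remainder 0 ✓
  (3) y = 3, target 3 ✓ (second branch holds)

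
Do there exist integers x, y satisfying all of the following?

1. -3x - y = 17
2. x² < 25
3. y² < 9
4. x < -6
No

A contradictory subset is {x² < 25, x < -6}. No integer assignment can satisfy these jointly:

  - x² < 25: restricts x to |x| ≤ 4
  - x < -6: bounds one variable relative to a constant

Direct contradiction: the bounds on x require x ≥ -4 and x ≤ -7 simultaneously, which is empty.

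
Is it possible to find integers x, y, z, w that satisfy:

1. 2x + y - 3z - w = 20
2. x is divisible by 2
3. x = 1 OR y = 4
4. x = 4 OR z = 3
Yes

Take x = 4, y = 4, z = 0, w = -8. Substituting into each constraint:
  (1) 2(4) + 4 - 3(0) + 8 = 20 ✓
  (2) 4 = 2 × 2, remainder 0 ✓
  (3) y = 4, target 4 ✓ (second branch holds)
  (4) x = 4, target 4 ✓ (first branch holds)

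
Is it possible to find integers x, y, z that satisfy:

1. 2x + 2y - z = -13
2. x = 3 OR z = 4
Yes

Take x = 3, y = 0, z = 19. Substituting into each constraint:
  (1) 2(3) + 2(0) + (-19) = -13 ✓
  (2) x = 3, target 3 ✓ (first branch holds)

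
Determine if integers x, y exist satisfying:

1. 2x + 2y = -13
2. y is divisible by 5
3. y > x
No

Even the single constraint (2x + 2y = -13) is infeasible over the integers.

  - 2x + 2y = -13: every term on the left is divisible by 2, so the LHS ≡ 0 (mod 2), but the RHS -13 is not — no integer solution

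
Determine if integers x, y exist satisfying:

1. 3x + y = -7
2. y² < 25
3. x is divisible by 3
Yes

Take x = -3, y = 2. Substituting into each constraint:
  (1) 3(-3) + 2 = -7 ✓
  (2) y² = (2)² = 4, and 4 < 25 ✓
  (3) -3 = 3 × -1, remainder 0 ✓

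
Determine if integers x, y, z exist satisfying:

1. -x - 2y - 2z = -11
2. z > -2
Yes

Take x = 1, y = 5, z = 0. Substituting into each constraint:
  (1) (-1) - 2(5) - 2(0) = -11 ✓
  (2) 0 > -2 ✓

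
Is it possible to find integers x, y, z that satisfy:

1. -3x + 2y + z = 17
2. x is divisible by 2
Yes

Take x = 0, y = 0, z = 17. Substituting into each constraint:
  (1) -3(0) + 2(0) + 17 = 17 ✓
  (2) 0 = 2 × 0, remainder 0 ✓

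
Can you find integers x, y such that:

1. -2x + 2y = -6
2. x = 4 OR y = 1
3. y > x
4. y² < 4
No

A contradictory subset is {-2x + 2y = -6, y > x}. No integer assignment can satisfy these jointly:

  - -2x + 2y = -6: is a linear equation tying the variables together
  - y > x: bounds one variable relative to another variable

From the equation, x − y = 3, i.e. y − x = -3; but y > x requires y − x ≥ 1. Contradiction.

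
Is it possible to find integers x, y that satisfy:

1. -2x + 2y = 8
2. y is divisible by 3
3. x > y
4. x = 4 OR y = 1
No

A contradictory subset is {-2x + 2y = 8, x > y}. No integer assignment can satisfy these jointly:

  - -2x + 2y = 8: is a linear equation tying the variables together
  - x > y: bounds one variable relative to another variable

From the equation, x − y = -4, i.e. x − y = -4; but x > y requires x − y ≥ 1. Contradiction.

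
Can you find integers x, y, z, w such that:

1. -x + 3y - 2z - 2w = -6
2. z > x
Yes

Take x = -1, y = -1, z = 0, w = 2. Substituting into each constraint:
  (1) 1 + 3(-1) - 2(0) - 2(2) = -6 ✓
  (2) 0 > -1 ✓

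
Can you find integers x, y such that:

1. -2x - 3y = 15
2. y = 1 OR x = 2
Yes

Take x = -9, y = 1. Substituting into each constraint:
  (1) -2(-9) - 3(1) = 15 ✓
  (2) y = 1, target 1 ✓ (first branch holds)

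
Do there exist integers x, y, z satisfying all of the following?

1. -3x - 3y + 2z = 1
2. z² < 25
Yes

Take x = 1, y = 0, z = 2. Substituting into each constraint:
  (1) -3(1) - 3(0) + 2(2) = 1 ✓
  (2) z² = (2)² = 4, and 4 < 25 ✓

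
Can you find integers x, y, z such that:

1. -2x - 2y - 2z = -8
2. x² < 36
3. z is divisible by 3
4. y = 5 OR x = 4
Yes

Take x = 4, y = 0, z = 0. Substituting into each constraint:
  (1) -2(4) - 2(0) - 2(0) = -8 ✓
  (2) x² = (4)² = 16, and 16 < 36 ✓
  (3) 0 = 3 × 0, remainder 0 ✓
  (4) x = 4, target 4 ✓ (second branch holds)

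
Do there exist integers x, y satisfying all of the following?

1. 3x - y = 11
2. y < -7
Yes

Take x = 1, y = -8. Substituting into each constraint:
  (1) 3(1) + 8 = 11 ✓
  (2) -8 < -7 ✓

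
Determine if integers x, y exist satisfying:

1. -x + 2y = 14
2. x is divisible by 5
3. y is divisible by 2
Yes

Take x = -30, y = -8. Substituting into each constraint:
  (1) 30 + 2(-8) = 14 ✓
  (2) -30 = 5 × -6, remainder 0 ✓
  (3) -8 = 2 × -4, remainder 0 ✓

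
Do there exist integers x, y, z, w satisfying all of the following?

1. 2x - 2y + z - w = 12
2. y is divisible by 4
Yes

Take x = 6, y = 0, z = 0, w = 0. Substituting into each constraint:
  (1) 2(6) - 2(0) + 0 + 0 = 12 ✓
  (2) 0 = 4 × 0, remainder 0 ✓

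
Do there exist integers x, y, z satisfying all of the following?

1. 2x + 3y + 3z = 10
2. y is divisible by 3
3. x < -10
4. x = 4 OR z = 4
Yes

Take x = -19, y = 12, z = 4. Substituting into each constraint:
  (1) 2(-19) + 3(12) + 3(4) = 10 ✓
  (2) 12 = 3 × 4, remainder 0 ✓
  (3) -19 < -10 ✓
  (4) z = 4, target 4 ✓ (second branch holds)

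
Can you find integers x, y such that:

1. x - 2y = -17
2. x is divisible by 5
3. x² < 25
No

The full constraint system is jointly infeasible over the integers. Each constraint and what it forces:

  - x - 2y = -17: is a linear equation tying the variables together
  - x is divisible by 5: restricts x to multiples of 5
  - x² < 25: restricts x to |x| ≤ 4

The bounds confine x to {0} with 5 | x. For each value, substitute into the equation:
  • x = 0: the equation gives -2y = -17, so y would not be an integer.
Every case fails, so no integer solution exists.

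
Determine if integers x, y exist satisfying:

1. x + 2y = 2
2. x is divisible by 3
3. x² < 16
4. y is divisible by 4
No

The full constraint system is jointly infeasible over the integers. Each constraint and what it forces:

  - x + 2y = 2: is a linear equation tying the variables together
  - x is divisible by 3: restricts x to multiples of 3
  - x² < 16: restricts x to |x| ≤ 3
  - y is divisible by 4: restricts y to multiples of 4

The bounds confine x to {-3, 0, 3} with 3 | x. For each value, substitute into the equation:
  • x = -3: the equation gives 2y = 5, so y would not be an integer.
  • x = 0: the equation forces y = 1, but 4 does not divide 1.
  • x = 3: the equation gives 2y = -1, so y would not be an integer.
Every case fails, so no integer solution exists.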